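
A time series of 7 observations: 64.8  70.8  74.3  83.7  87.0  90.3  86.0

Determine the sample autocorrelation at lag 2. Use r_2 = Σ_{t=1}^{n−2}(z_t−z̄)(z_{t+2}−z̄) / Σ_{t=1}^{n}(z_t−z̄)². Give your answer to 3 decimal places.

0.172

Mean z̄ = (64.8 + 70.8 + 74.3 + 83.7 + 87.0 + 90.3 + 86.0)/7 = 79.5571
Deviations from mean: -14.7571, -8.7571, -5.2571, 4.1429, 7.4429, 10.7429, 6.4429
Numerator Σ_{t=1}^{5}(z_t−z̄)(z_{t+2}−z̄) = 94.6320
Denominator Σ(z_t−z̄)² = 551.5771
r_2 = 94.6320 / 551.5771 = 0.172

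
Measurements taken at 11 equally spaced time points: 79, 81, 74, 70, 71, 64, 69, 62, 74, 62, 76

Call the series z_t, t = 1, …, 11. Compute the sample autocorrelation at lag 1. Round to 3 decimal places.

0.097

Mean z̄ = (79 + 81 + 74 + 70 + 71 + 64 + 69 + 62 + 74 + 62 + 76)/11 = 71.0909
Numerator Σ_{t=1}^{10}(z_t−z̄)(z_{t+1}−z̄) = 41.0826
Denominator Σ(z_t−z̄)² = 422.9091
r_1 = 41.0826 / 422.9091 = 0.097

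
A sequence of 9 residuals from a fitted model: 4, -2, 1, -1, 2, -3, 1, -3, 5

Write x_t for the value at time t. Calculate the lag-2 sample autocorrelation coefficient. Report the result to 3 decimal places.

0.390

Mean x̄ = (4 − 2 + 1 − 1 + 2 − 3 + 1 − 3 + 5)/9 = 0.4444
Numerator Σ_{t=1}^{7}(x_t−x̄)(x_{t+2}−x̄) = 26.6049
Denominator Σ(x_t−x̄)² = 68.2222
r_2 = 26.6049 / 68.2222 = 0.390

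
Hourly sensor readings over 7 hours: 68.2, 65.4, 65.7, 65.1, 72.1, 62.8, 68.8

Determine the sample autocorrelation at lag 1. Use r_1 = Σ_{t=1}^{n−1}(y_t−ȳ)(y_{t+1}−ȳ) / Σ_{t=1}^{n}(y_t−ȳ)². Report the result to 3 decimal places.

Mean ȳ = (68.2 + 65.4 + 65.7 + 65.1 + 72.1 + 62.8 + 68.8)/7 = 66.8714
Deviations from mean: 1.3286, -1.4714, -1.1714, -1.7714, 5.2286, -4.0714, 1.9286
Numerator Σ_{t=1}^{6}(y_t−ȳ)(y_{t+1}−ȳ) = -36.5580
Denominator Σ(y_t−ȳ)² = 56.0743
r_1 = -36.5580 / 56.0743 = -0.652

-0.652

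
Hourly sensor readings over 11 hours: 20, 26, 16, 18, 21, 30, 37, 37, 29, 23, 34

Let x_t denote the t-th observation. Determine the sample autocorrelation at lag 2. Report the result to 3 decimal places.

Mean x̄ = (20 + 26 + 16 + 18 + 21 + 30 + 37 + 37 + 29 + 23 + 34)/11 = 26.4545
Numerator Σ_{t=1}^{9}(x_t−x̄)(x_{t+2}−x̄) = 87.8595
Denominator Σ(x_t−x̄)² = 562.7273
r_2 = 87.8595 / 562.7273 = 0.156

0.156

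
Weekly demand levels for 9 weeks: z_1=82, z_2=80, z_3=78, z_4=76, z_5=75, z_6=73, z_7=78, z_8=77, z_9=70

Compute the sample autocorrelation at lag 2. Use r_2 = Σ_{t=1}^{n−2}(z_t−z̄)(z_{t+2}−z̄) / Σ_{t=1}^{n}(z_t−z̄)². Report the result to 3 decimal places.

-0.073

Mean z̄ = (82 + 80 + 78 + 76 + 75 + 73 + 78 + 77 + 70)/9 = 76.5556
Σ(z_t−z̄)(z_{t+2}−z̄) = (7.8642) + (-1.9136) + (-2.2469) + (1.9753) + (-2.2469) + (-1.5802) + (-9.4691) = -7.6173
Denominator Σ(z_t−z̄)² = 104.2222
r_2 = -7.6173 / 104.2222 = -0.073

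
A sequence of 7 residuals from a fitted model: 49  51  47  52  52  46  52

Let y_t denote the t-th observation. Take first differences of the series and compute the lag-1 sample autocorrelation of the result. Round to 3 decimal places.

-0.535

First differences Δy: 2, -4, 5, 0, -6, 6
Mean of differences = 0.5000
Numerator Σ(Δy_t−Δȳ)(Δy_{t+1}−Δȳ) = -61.7500
Denominator Σ(Δy_t−Δȳ)² = 115.5000
r_1(Δy) = -61.7500 / 115.5000 = -0.535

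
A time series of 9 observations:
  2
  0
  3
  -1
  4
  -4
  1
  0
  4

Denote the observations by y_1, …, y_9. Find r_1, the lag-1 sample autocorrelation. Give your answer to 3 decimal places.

-0.574

Mean ȳ = (2 + 0 + 3 − 1 + 4 − 4 + 1 + 0 + 4)/9 = 1.0000
Numerator Σ_{t=1}^{8}(y_t−ȳ)(y_{t+1}−ȳ) = -31.0000
Denominator Σ(y_t−ȳ)² = 54.0000
r_1 = -31.0000 / 54.0000 = -0.574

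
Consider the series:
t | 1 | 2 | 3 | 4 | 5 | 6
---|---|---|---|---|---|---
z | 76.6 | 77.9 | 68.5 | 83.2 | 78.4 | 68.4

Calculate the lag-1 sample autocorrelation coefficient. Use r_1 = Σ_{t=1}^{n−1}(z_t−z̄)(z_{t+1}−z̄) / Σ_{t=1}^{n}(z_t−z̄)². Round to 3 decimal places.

Mean z̄ = (76.6 + 77.9 + 68.5 + 83.2 + 78.4 + 68.4)/6 = 75.5000
Deviations from mean: 1.1000, 2.4000, -7.0000, 7.7000, 2.9000, -7.1000
Numerator Σ_{t=1}^{5}(z_t−z̄)(z_{t+1}−z̄) = -66.3200
Denominator Σ(z_t−z̄)² = 174.0800
r_1 = -66.3200 / 174.0800 = -0.381

-0.381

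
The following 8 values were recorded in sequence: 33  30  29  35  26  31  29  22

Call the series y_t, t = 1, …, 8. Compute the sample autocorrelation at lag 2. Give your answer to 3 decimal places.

0.016

Mean ȳ = (33 + 30 + 29 + 35 + 26 + 31 + 29 + 22)/8 = 29.3750
Deviations from mean: 3.6250, 0.6250, -0.3750, 5.6250, -3.3750, 1.6250, -0.3750, -7.3750
Σ(y_t−ȳ)(y_{t+2}−ȳ) = (-1.3594) + (3.5156) + (1.2656) + (9.1406) + (1.2656) + (-11.9844) = 1.8438
Denominator Σ(y_t−ȳ)² = 113.8750
r_2 = 1.8438 / 113.8750 = 0.016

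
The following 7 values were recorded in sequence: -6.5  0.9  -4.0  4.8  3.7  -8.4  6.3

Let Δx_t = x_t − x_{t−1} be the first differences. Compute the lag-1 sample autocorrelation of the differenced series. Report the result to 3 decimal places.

-0.484

First differences Δx: 7.4, -4.9, 8.8, -1.1, -12.1, 14.7
Mean of differences = 2.1333
Numerator Σ(Δx_t−Δx̄)(Δx_{t+1}−Δx̄) = -238.3311
Denominator Σ(Δx_t−Δx̄)² = 492.6133
r_1(Δx) = -238.3311 / 492.6133 = -0.484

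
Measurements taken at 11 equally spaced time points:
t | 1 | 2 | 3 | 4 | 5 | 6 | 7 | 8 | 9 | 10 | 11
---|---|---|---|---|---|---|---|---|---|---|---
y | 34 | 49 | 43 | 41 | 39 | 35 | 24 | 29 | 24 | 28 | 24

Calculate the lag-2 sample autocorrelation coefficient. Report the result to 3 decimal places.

Mean ȳ = (34 + 49 + 43 + 41 + 39 + 35 + 24 + 29 + 24 + 28 + 24)/11 = 33.6364
Numerator Σ_{t=1}^{9}(y_t−ȳ)(y_{t+2}−ȳ) = 330.6446
Denominator Σ(y_t−ȳ)² = 740.5455
r_2 = 330.6446 / 740.5455 = 0.446

0.446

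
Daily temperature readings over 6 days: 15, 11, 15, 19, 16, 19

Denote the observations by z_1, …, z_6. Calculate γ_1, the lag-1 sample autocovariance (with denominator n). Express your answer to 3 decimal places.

Mean z̄ = (15 + 11 + 15 + 19 + 16 + 19)/6 = 15.8333
Σ_{t=1}^{5}(z_t−z̄)(z_{t+1}−z̄) = 6.4722
γ_1 = 6.4722 / 6 = 1.079

1.079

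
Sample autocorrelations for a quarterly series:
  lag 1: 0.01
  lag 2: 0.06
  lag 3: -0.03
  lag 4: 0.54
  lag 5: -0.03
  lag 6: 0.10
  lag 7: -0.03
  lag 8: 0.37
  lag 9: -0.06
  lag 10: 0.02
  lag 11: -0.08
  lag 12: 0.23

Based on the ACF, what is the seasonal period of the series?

The largest autocorrelation is r_4 = 0.54, with weaker echoes at lags 8 (0.37) and 12 (0.23); the remaining lags stay at or below 0.10.
The dominant spike at lag 4 indicates a seasonal period of 4.

4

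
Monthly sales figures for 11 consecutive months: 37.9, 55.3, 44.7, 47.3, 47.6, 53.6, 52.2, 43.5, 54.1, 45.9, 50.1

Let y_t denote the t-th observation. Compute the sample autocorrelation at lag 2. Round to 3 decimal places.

Mean ȳ = (37.9 + 55.3 + 44.7 + 47.3 + 47.6 + 53.6 + 52.2 + 43.5 + 54.1 + 45.9 + 50.1)/11 = 48.3818
Numerator Σ_{t=1}^{9}(y_t−ȳ)(y_{t+2}−ȳ) = 43.6557
Denominator Σ(y_t−ȳ)² = 280.5164
r_2 = 43.6557 / 280.5164 = 0.156

0.156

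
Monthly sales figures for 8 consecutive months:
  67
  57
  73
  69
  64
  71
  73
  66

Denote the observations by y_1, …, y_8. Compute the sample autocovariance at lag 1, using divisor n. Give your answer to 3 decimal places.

-6.344

Mean ȳ = (67 + 57 + 73 + 69 + 64 + 71 + 73 + 66)/8 = 67.5000
Deviations: -0.5000, -10.5000, 5.5000, 1.5000, -3.5000, 3.5000, 5.5000, -1.5000
Σ_{t=1}^{7}(y_t−ȳ)(y_{t+1}−ȳ) = -50.7500
γ_1 = -50.7500 / 8 = -6.344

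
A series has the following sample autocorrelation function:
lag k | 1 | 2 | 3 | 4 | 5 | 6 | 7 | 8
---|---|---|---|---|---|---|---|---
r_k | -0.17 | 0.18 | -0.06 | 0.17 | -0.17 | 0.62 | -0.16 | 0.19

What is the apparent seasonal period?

6

The largest autocorrelation is r_6 = 0.62; the remaining lags stay at or below 0.19.
The dominant spike at lag 6 indicates a seasonal period of 6.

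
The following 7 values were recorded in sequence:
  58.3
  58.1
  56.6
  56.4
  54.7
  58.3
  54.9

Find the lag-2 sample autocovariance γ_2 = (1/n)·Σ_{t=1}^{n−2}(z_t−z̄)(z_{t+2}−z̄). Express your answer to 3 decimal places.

0.410

Mean z̄ = (58.3 + 58.1 + 56.6 + 56.4 + 54.7 + 58.3 + 54.9)/7 = 56.7571
Deviations: 1.5429, 1.3429, -0.1571, -0.3571, -2.0571, 1.5429, -1.8571
Σ_{t=1}^{5}(z_t−z̄)(z_{t+2}−z̄) = 2.8706
γ_2 = 2.8706 / 7 = 0.410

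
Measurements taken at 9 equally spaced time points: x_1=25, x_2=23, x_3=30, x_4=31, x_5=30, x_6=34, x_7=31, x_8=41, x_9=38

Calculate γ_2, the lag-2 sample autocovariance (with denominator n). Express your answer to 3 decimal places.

Mean x̄ = (25 + 23 + 30 + 31 + 30 + 34 + 31 + 41 + 38)/9 = 31.4444
Σ_{t=1}^{7}(x_t−x̄)(x_{t+2}−x̄) = 36.1605
γ_2 = 36.1605 / 9 = 4.018

4.018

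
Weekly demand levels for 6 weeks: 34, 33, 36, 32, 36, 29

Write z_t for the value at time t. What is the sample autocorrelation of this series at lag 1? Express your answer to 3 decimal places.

Mean z̄ = (34 + 33 + 36 + 32 + 36 + 29)/6 = 33.3333
Deviations from mean: 0.6667, -0.3333, 2.6667, -1.3333, 2.6667, -4.3333
Σ(z_t−z̄)(z_{t+1}−z̄) = (-0.2222) + (-0.8889) + (-3.5556) + (-3.5556) + (-11.5556) = -19.7778
Denominator Σ(z_t−z̄)² = 35.3333
r_1 = -19.7778 / 35.3333 = -0.560

-0.560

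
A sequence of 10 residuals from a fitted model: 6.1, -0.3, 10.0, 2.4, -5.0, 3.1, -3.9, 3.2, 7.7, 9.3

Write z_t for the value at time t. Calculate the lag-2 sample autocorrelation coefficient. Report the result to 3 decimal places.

Mean z̄ = (6.1 − 0.3 + 10.0 + 2.4 − 5.0 + 3.1 − 3.9 + 3.2 + 7.7 + 9.3)/10 = 3.2600
Numerator Σ_{t=1}^{8}(z_t−z̄)(z_{t+2}−z̄) = -6.3332
Denominator Σ(z_t−z̄)² = 242.6240
r_2 = -6.3332 / 242.6240 = -0.026

-0.026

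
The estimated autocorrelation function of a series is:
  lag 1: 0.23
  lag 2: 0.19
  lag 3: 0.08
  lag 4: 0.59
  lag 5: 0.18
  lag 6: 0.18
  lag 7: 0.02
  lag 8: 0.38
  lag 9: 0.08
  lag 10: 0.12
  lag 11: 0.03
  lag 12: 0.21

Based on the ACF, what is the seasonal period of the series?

The largest autocorrelation is r_4 = 0.59, with a weaker echo at lag 8 (0.38); the remaining lags stay at or below 0.23. The elevated value at lag 1 (0.23), dropping to 0.19 at lag 2, reflects decaying short-term dependence rather than seasonality.
The dominant spike at lag 4 indicates a seasonal period of 4.

4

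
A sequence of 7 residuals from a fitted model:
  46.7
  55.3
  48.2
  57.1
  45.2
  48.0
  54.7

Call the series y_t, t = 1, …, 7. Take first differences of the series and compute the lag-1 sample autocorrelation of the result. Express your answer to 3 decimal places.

-0.611

First differences Δy: 8.6, -7.1, 8.9, -11.9, 2.8, 6.7
Mean of differences = 1.3333
Numerator Σ(Δy_t−Δȳ)(Δy_{t+1}−Δȳ) = -236.7644
Denominator Σ(Δy_t−Δȳ)² = 387.2533
r_1(Δy) = -236.7644 / 387.2533 = -0.611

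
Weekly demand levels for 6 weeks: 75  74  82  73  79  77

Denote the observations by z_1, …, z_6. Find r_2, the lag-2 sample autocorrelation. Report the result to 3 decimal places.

0.211

Mean z̄ = (75 + 74 + 82 + 73 + 79 + 77)/6 = 76.6667
Deviations from mean: -1.6667, -2.6667, 5.3333, -3.6667, 2.3333, 0.3333
Numerator Σ_{t=1}^{4}(z_t−z̄)(z_{t+2}−z̄) = 12.1111
Denominator Σ(z_t−z̄)² = 57.3333
r_2 = 12.1111 / 57.3333 = 0.211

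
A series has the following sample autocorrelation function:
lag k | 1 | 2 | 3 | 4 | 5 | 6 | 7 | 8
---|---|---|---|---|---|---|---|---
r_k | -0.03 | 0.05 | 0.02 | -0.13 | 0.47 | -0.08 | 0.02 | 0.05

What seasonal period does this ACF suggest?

5

The largest autocorrelation is r_5 = 0.47; the remaining lags stay at or below 0.05.
The dominant spike at lag 5 indicates a seasonal period of 5.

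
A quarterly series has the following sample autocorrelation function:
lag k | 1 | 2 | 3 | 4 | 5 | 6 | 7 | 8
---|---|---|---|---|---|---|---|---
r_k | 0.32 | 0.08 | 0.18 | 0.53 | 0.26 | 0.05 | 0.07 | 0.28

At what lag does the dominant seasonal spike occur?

The largest autocorrelation is r_4 = 0.53; the remaining lags stay at or below 0.32. The elevated value at lag 1 (0.32), dropping to 0.08 at lag 2, reflects decaying short-term dependence rather than seasonality.
The dominant spike at lag 4 indicates a seasonal period of 4.

4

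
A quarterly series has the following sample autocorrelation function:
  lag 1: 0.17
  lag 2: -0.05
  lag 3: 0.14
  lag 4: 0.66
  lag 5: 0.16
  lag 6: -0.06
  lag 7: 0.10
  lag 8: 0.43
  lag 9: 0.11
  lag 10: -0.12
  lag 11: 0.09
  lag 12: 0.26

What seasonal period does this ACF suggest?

4

The largest autocorrelation is r_4 = 0.66, with weaker echoes at lags 8 (0.43) and 12 (0.26); the remaining lags stay at or below 0.17.
The dominant spike at lag 4 indicates a seasonal period of 4.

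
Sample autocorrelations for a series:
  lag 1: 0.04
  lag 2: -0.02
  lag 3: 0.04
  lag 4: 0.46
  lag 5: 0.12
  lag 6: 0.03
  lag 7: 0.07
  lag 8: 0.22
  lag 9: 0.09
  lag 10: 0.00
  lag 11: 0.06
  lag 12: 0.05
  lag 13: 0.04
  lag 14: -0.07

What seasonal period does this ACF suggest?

4

The largest autocorrelation is r_4 = 0.46, with a weaker echo at lag 8 (0.22); the remaining lags stay at or below 0.12.
The dominant spike at lag 4 indicates a seasonal period of 4.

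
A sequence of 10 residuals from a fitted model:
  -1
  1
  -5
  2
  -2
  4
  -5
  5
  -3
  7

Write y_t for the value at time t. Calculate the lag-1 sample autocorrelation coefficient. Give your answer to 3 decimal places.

-0.684

Mean ȳ = (-1 + 1 − 5 + 2 − 2 + 4 − 5 + 5 − 3 + 7)/10 = 0.3000
Numerator Σ_{t=1}^{9}(y_t−ȳ)(y_{t+1}−ȳ) = -108.1900
Denominator Σ(y_t−ȳ)² = 158.1000
r_1 = -108.1900 / 158.1000 = -0.684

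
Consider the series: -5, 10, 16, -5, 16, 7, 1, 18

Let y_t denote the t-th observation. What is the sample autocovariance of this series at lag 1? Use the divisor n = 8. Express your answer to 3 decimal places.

-36.477

Mean ȳ = (-5 + 10 + 16 − 5 + 16 + 7 + 1 + 18)/8 = 7.2500
Deviations: -12.2500, 2.7500, 8.7500, -12.2500, 8.7500, -0.2500, -6.2500, 10.7500
Σ_{t=1}^{7}(y_t−ȳ)(y_{t+1}−ȳ) = -291.8125
γ_1 = -291.8125 / 8 = -36.477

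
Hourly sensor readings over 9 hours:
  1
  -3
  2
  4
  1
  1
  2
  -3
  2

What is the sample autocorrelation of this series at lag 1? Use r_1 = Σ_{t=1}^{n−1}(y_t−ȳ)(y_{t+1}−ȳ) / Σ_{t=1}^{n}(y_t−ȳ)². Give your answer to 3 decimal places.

Mean ȳ = (1 − 3 + 2 + 4 + 1 + 1 + 2 − 3 + 2)/9 = 0.7778
Numerator Σ_{t=1}^{8}(y_t−ȳ)(y_{t+1}−ȳ) = -9.7160
Denominator Σ(y_t−ȳ)² = 43.5556
r_1 = -9.7160 / 43.5556 = -0.223

-0.223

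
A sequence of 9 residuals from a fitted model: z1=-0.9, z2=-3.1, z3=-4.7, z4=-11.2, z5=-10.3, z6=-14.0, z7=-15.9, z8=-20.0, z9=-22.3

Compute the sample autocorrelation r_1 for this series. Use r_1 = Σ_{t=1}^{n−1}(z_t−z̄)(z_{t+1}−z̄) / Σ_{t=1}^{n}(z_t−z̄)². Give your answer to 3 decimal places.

0.642

Mean z̄ = (-0.9 − 3.1 − 4.7 − 11.2 − 10.3 − 14.0 − 15.9 − 20.0 − 22.3)/9 = -11.3778
Numerator Σ_{t=1}^{8}(z_t−z̄)(z_{t+1}−z̄) = 285.5862
Denominator Σ(z_t−z̄)² = 445.0556
r_1 = 285.5862 / 445.0556 = 0.642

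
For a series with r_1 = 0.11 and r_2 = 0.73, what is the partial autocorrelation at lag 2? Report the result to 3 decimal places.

φ_{22} = (r_2 − r_1²) / (1 − r_1²)
r_1² = (0.11)² = 0.0121
Numerator = 0.73 − 0.0121 = 0.7179; denominator = 1 − 0.0121 = 0.9879
φ_{22} = 0.7179 / 0.9879 = 0.727

0.727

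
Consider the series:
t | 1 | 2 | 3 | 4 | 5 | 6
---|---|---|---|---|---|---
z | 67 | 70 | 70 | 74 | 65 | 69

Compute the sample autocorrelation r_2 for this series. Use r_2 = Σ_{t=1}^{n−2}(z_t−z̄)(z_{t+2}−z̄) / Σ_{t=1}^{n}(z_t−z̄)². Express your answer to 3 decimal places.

Mean z̄ = (67 + 70 + 70 + 74 + 65 + 69)/6 = 69.1667
Deviations from mean: -2.1667, 0.8333, 0.8333, 4.8333, -4.1667, -0.1667
Σ(z_t−z̄)(z_{t+2}−z̄) = (-1.8056) + (4.0278) + (-3.4722) + (-0.8056) = -2.0556
Denominator Σ(z_t−z̄)² = 46.8333
r_2 = -2.0556 / 46.8333 = -0.044

-0.044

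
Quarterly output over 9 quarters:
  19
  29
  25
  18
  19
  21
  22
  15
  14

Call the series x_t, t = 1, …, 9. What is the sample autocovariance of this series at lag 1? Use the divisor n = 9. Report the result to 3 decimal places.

5.217

Mean x̄ = (19 + 29 + 25 + 18 + 19 + 21 + 22 + 15 + 14)/9 = 20.2222
Σ_{t=1}^{8}(x_t−x̄)(x_{t+1}−x̄) = 46.9506
γ_1 = 46.9506 / 9 = 5.217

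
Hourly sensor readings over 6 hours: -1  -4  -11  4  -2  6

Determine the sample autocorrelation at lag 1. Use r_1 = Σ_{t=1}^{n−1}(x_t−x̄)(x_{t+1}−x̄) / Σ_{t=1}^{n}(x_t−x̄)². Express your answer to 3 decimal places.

-0.192

Mean x̄ = (-1 − 4 − 11 + 4 − 2 + 6)/6 = -1.3333
Deviations from mean: 0.3333, -2.6667, -9.6667, 5.3333, -0.6667, 7.3333
Σ(x_t−x̄)(x_{t+1}−x̄) = (-0.8889) + (25.7778) + (-51.5556) + (-3.5556) + (-4.8889) = -35.1111
Denominator Σ(x_t−x̄)² = 183.3333
r_1 = -35.1111 / 183.3333 = -0.192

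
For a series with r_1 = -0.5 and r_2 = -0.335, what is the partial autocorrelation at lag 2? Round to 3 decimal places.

-0.780

φ_{22} = (r_2 − r_1²) / (1 − r_1²)
r_1² = (-0.5)² = 0.25
Numerator = -0.335 − 0.2500 = -0.5850; denominator = 1 − 0.2500 = 0.7500
φ_{22} = -0.5850 / 0.7500 = -0.780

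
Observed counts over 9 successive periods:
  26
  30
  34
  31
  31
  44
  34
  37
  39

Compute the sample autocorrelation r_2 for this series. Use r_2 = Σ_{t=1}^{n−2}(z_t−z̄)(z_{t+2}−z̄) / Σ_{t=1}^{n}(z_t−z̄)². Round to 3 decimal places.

Mean z̄ = (26 + 30 + 34 + 31 + 31 + 44 + 34 + 37 + 39)/9 = 34.0000
Σ(z_t−z̄)(z_{t+2}−z̄) = (0.0000) + (12.0000) + (0.0000) + (-30.0000) + (0.0000) + (30.0000) + (0.0000) = 12.0000
Denominator Σ(z_t−z̄)² = 232.0000
r_2 = 12.0000 / 232.0000 = 0.052

0.052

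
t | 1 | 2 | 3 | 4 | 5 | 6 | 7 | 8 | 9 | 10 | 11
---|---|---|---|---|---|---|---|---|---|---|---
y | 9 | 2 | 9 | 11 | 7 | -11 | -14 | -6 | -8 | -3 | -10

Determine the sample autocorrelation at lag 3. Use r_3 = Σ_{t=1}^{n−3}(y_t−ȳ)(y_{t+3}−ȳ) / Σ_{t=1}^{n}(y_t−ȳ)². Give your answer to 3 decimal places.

-0.016

Mean ȳ = (9 + 2 + 9 + 11 + 7 − 11 − 14 − 6 − 8 − 3 − 10)/11 = -1.2727
Numerator Σ_{t=1}^{8}(y_t−ȳ)(y_{t+3}−ȳ) = -13.4050
Denominator Σ(y_t−ȳ)² = 844.1818
r_3 = -13.4050 / 844.1818 = -0.016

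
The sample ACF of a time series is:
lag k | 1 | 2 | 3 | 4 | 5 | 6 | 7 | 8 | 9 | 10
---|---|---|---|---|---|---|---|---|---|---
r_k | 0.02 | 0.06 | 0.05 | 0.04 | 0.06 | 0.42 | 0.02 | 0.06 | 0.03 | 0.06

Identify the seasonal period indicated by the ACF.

The largest autocorrelation is r_6 = 0.42; the remaining lags stay at or below 0.06.
The dominant spike at lag 6 indicates a seasonal period of 6.

6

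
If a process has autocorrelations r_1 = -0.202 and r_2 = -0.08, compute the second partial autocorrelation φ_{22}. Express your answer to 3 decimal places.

-0.126

φ_{22} = (r_2 − r_1²) / (1 − r_1²)
r_1² = (-0.202)² = 0.040804
Numerator = -0.08 − 0.0408 = -0.1208; denominator = 1 − 0.0408 = 0.9592
φ_{22} = -0.1208 / 0.9592 = -0.126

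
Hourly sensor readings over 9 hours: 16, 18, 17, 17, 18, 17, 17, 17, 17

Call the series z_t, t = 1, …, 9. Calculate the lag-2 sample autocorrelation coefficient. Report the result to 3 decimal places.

-0.047

Mean z̄ = (16 + 18 + 17 + 17 + 18 + 17 + 17 + 17 + 17)/9 = 17.1111
Σ(z_t−z̄)(z_{t+2}−z̄) = (0.1235) + (-0.0988) + (-0.0988) + (0.0123) + (-0.0988) + (0.0123) + (0.0123) = -0.1358
Denominator Σ(z_t−z̄)² = 2.8889
r_2 = -0.1358 / 2.8889 = -0.047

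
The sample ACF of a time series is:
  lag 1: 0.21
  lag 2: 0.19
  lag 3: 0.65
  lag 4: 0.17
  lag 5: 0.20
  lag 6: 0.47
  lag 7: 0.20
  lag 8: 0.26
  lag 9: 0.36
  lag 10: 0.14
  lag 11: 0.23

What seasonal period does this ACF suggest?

3

The largest autocorrelation is r_3 = 0.65, with weaker echoes at lags 6 (0.47) and 9 (0.36); the remaining lags stay at or below 0.26.
The dominant spike at lag 3 indicates a seasonal period of 3.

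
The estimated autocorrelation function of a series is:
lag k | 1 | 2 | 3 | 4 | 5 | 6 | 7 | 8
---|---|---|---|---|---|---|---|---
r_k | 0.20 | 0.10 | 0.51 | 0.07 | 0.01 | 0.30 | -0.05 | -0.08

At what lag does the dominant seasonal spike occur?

The largest autocorrelation is r_3 = 0.51, with a weaker echo at lag 6 (0.30); the remaining lags stay at or below 0.20. The elevated value at lag 1 (0.20), dropping to 0.10 at lag 2, reflects decaying short-term dependence rather than seasonality.
The dominant spike at lag 3 indicates a seasonal period of 3.

3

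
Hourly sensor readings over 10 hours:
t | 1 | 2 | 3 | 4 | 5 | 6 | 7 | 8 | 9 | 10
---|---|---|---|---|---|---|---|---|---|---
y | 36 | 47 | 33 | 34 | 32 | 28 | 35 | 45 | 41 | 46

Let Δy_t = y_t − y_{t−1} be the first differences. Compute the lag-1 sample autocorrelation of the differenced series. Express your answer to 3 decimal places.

-0.338

First differences Δy: 11, -14, 1, -2, -4, 7, 10, -4, 5
Mean of differences = 1.1111
Numerator Σ(Δy_t−Δȳ)(Δy_{t+1}−Δȳ) = -174.5679
Denominator Σ(Δy_t−Δȳ)² = 516.8889
r_1(Δy) = -174.5679 / 516.8889 = -0.338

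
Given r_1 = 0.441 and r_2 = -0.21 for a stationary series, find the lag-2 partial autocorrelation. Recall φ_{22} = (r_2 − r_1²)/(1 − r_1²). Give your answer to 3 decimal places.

-0.502

φ_{22} = (r_2 − r_1²) / (1 − r_1²)
r_1² = (0.441)² = 0.194481
Numerator = -0.21 − 0.1945 = -0.4045; denominator = 1 − 0.1945 = 0.8055
φ_{22} = -0.4045 / 0.8055 = -0.502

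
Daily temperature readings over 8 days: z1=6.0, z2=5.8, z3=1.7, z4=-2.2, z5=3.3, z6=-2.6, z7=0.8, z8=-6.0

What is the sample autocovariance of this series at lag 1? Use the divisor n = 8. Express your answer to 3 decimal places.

Mean z̄ = (6.0 + 5.8 + 1.7 − 2.2 + 3.3 − 2.6 + 0.8 − 6.0)/8 = 0.8500
Deviations: 5.1500, 4.9500, 0.8500, -3.0500, 2.4500, -3.4500, -0.0500, -6.8500
Σ_{t=1}^{7}(z_t−z̄)(z_{t+1}−z̄) = 11.6975
γ_1 = 11.6975 / 8 = 1.462

1.462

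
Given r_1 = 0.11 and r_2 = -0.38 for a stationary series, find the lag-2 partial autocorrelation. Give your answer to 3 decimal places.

φ_{22} = (r_2 − r_1²) / (1 − r_1²)
r_1² = (0.11)² = 0.0121
Numerator = -0.38 − 0.0121 = -0.3921; denominator = 1 − 0.0121 = 0.9879
φ_{22} = -0.3921 / 0.9879 = -0.397

-0.397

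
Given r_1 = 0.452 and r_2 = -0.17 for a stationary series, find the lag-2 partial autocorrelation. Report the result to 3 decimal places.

φ_{22} = (r_2 − r_1²) / (1 − r_1²)
r_1² = (0.452)² = 0.204304
Numerator = -0.17 − 0.2043 = -0.3743; denominator = 1 − 0.2043 = 0.7957
φ_{22} = -0.3743 / 0.7957 = -0.470

-0.470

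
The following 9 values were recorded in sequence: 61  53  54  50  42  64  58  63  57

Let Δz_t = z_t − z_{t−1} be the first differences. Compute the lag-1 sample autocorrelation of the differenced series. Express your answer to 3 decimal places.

-0.474

First differences Δz: -8, 1, -4, -8, 22, -6, 5, -6
Mean of differences = -0.5000
Numerator Σ(Δz_t−Δz̄)(Δz_{t+1}−Δz̄) = -343.2500
Denominator Σ(Δz_t−Δz̄)² = 724.0000
r_1(Δz) = -343.2500 / 724.0000 = -0.474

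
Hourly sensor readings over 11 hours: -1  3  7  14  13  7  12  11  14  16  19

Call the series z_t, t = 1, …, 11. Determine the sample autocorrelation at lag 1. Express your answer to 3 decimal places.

0.469

Mean z̄ = (-1 + 3 + 7 + 14 + 13 + 7 + 12 + 11 + 14 + 16 + 19)/11 = 10.4545
Numerator Σ_{t=1}^{10}(z_t−z̄)(z_{t+1}−z̄) = 163.6116
Denominator Σ(z_t−z̄)² = 348.7273
r_1 = 163.6116 / 348.7273 = 0.469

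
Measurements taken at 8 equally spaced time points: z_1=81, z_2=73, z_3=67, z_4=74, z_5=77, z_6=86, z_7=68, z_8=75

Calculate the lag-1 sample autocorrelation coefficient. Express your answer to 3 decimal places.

Mean z̄ = (81 + 73 + 67 + 74 + 77 + 86 + 68 + 75)/8 = 75.1250
Deviations from mean: 5.8750, -2.1250, -8.1250, -1.1250, 1.8750, 10.8750, -7.1250, -0.1250
Numerator Σ_{t=1}^{7}(z_t−z̄)(z_{t+1}−z̄) = -44.3906
Denominator Σ(z_t−z̄)² = 278.8750
r_1 = -44.3906 / 278.8750 = -0.159

-0.159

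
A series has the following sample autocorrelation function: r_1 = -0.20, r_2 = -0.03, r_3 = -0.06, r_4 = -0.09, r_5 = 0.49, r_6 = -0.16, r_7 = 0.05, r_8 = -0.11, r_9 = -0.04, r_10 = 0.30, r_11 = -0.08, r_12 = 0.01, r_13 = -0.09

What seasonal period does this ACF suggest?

The largest autocorrelation is r_5 = 0.49, with a weaker echo at lag 10 (0.30); the remaining lags stay at or below 0.05.
The dominant spike at lag 5 indicates a seasonal period of 5.

5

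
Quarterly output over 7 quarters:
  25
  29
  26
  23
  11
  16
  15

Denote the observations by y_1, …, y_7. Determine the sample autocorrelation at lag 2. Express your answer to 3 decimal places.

0.130

Mean ȳ = (25 + 29 + 26 + 23 + 11 + 16 + 15)/7 = 20.7143
Deviations from mean: 4.2857, 8.2857, 5.2857, 2.2857, -9.7143, -4.7143, -5.7143
Σ(y_t−ȳ)(y_{t+2}−ȳ) = (22.6531) + (18.9388) + (-51.3469) + (-10.7755) + (55.5102) = 34.9796
Denominator Σ(y_t−ȳ)² = 269.4286
r_2 = 34.9796 / 269.4286 = 0.130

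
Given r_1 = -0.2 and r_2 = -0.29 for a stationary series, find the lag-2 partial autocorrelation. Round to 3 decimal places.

φ_{22} = (r_2 − r_1²) / (1 − r_1²)
r_1² = (-0.2)² = 0.04
Numerator = -0.29 − 0.0400 = -0.3300; denominator = 1 − 0.0400 = 0.9600
φ_{22} = -0.3300 / 0.9600 = -0.344

-0.344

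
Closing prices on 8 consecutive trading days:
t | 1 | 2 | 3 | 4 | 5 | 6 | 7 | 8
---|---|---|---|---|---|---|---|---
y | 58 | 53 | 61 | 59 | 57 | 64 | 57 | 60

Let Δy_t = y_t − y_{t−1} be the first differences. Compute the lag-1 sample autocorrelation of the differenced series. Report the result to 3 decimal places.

-0.675

First differences Δy: -5, 8, -2, -2, 7, -7, 3
Mean of differences = 0.2857
Numerator Σ(Δy_t−Δȳ)(Δy_{t+1}−Δȳ) = -137.2245
Denominator Σ(Δy_t−Δȳ)² = 203.4286
r_1(Δy) = -137.2245 / 203.4286 = -0.675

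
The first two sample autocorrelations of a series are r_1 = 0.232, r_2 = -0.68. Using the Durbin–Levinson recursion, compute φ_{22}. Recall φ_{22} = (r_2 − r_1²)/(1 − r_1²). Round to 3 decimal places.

-0.776

φ_{22} = (r_2 − r_1²) / (1 − r_1²)
r_1² = (0.232)² = 0.053824
Numerator = -0.68 − 0.0538 = -0.7338; denominator = 1 − 0.0538 = 0.9462
φ_{22} = -0.7338 / 0.9462 = -0.776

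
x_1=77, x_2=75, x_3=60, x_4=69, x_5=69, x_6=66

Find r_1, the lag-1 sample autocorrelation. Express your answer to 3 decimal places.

-0.027

Mean x̄ = (77 + 75 + 60 + 69 + 69 + 66)/6 = 69.3333
Deviations from mean: 7.6667, 5.6667, -9.3333, -0.3333, -0.3333, -3.3333
Σ(x_t−x̄)(x_{t+1}−x̄) = (43.4444) + (-52.8889) + (3.1111) + (0.1111) + (1.1111) = -5.1111
Denominator Σ(x_t−x̄)² = 189.3333
r_1 = -5.1111 / 189.3333 = -0.027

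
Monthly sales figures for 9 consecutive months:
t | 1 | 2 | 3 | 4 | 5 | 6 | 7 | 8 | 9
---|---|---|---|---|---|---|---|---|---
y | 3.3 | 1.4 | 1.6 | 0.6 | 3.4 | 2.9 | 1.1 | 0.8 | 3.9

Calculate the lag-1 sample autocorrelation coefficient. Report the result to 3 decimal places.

-0.194

Mean ȳ = (3.3 + 1.4 + 1.6 + 0.6 + 3.4 + 2.9 + 1.1 + 0.8 + 3.9)/9 = 2.1111
Numerator Σ_{t=1}^{8}(y_t−ȳ)(y_{t+1}−ȳ) = -2.4579
Denominator Σ(y_t−ȳ)² = 12.6889
r_1 = -2.4579 / 12.6889 = -0.194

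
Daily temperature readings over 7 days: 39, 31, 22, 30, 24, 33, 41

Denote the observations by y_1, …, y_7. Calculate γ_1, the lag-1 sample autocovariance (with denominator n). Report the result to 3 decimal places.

4.035

Mean ȳ = (39 + 31 + 22 + 30 + 24 + 33 + 41)/7 = 31.4286
Σ_{t=1}^{6}(y_t−ȳ)(y_{t+1}−ȳ) = 28.2449
γ_1 = 28.2449 / 7 = 4.035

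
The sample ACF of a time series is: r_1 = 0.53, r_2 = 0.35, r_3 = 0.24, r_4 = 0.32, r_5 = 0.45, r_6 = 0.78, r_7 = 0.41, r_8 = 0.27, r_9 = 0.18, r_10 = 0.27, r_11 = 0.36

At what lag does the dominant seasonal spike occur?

The largest autocorrelation is r_6 = 0.78; the remaining lags stay at or below 0.53. The elevated value at lag 1 (0.53), dropping to 0.35 at lag 2, reflects decaying short-term dependence rather than seasonality.
The dominant spike at lag 6 indicates a seasonal period of 6.

6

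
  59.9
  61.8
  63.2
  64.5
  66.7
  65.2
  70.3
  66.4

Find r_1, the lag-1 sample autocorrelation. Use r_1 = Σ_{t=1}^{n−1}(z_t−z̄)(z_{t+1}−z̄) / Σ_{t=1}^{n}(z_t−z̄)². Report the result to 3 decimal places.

Mean z̄ = (59.9 + 61.8 + 63.2 + 64.5 + 66.7 + 65.2 + 70.3 + 66.4)/8 = 64.7500
Numerator Σ_{t=1}^{7}(z_t−z̄)(z_{t+1}−z̄) = 31.3125
Denominator Σ(z_t−z̄)² = 72.2200
r_1 = 31.3125 / 72.2200 = 0.434

0.434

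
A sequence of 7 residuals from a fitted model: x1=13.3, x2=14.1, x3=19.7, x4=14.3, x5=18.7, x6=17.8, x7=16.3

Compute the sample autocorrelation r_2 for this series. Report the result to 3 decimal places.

Mean x̄ = (13.3 + 14.1 + 19.7 + 14.3 + 18.7 + 17.8 + 16.3)/7 = 16.3143
Σ(x_t−x̄)(x_{t+2}−x̄) = (-10.2055) + (4.4602) + (8.0773) + (-2.9927) + (-0.0341) = -0.6947
Denominator Σ(x_t−x̄)² = 37.4086
r_2 = -0.6947 / 37.4086 = -0.019

-0.019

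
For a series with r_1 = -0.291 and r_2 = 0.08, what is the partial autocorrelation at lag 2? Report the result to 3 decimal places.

φ_{22} = (r_2 − r_1²) / (1 − r_1²)
r_1² = (-0.291)² = 0.084681
Numerator = 0.08 − 0.0847 = -0.0047; denominator = 1 − 0.0847 = 0.9153
φ_{22} = -0.0047 / 0.9153 = -0.005

-0.005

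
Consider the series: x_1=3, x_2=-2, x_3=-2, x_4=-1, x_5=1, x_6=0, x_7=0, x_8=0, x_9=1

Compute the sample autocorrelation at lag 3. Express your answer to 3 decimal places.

Mean x̄ = (3 − 2 − 2 − 1 + 1 + 0 + 0 + 0 + 1)/9 = 0.0000
Numerator Σ_{t=1}^{6}(x_t−x̄)(x_{t+3}−x̄) = -5.0000
Denominator Σ(x_t−x̄)² = 20.0000
r_3 = -5.0000 / 20.0000 = -0.250

-0.250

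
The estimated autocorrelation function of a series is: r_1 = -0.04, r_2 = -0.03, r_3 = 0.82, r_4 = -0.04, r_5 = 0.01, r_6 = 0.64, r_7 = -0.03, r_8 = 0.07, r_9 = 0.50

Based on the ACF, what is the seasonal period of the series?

The largest autocorrelation is r_3 = 0.82, with weaker echoes at lags 6 (0.64) and 9 (0.50); the remaining lags stay at or below 0.07.
The dominant spike at lag 3 indicates a seasonal period of 3.

3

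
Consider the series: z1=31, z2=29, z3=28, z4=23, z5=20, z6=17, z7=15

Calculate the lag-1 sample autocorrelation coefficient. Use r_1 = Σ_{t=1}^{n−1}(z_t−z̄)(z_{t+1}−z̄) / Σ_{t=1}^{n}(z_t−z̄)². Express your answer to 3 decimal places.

0.614

Mean z̄ = (31 + 29 + 28 + 23 + 20 + 17 + 15)/7 = 23.2857
Deviations from mean: 7.7143, 5.7143, 4.7143, -0.2857, -3.2857, -6.2857, -8.2857
Σ(z_t−z̄)(z_{t+1}−z̄) = (44.0816) + (26.9388) + (-1.3469) + (0.9388) + (20.6531) + (52.0816) = 143.3469
Denominator Σ(z_t−z̄)² = 233.4286
r_1 = 143.3469 / 233.4286 = 0.614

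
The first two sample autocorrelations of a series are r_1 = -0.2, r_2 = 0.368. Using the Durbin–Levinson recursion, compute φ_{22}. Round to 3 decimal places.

0.342

φ_{22} = (r_2 − r_1²) / (1 − r_1²)
r_1² = (-0.2)² = 0.04
Numerator = 0.368 − 0.0400 = 0.3280; denominator = 1 − 0.0400 = 0.9600
φ_{22} = 0.3280 / 0.9600 = 0.342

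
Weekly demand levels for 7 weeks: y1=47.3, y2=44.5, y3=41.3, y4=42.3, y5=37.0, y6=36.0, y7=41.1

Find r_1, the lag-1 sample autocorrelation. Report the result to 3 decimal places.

0.416

Mean ȳ = (47.3 + 44.5 + 41.3 + 42.3 + 37.0 + 36.0 + 41.1)/7 = 41.3571
Deviations from mean: 5.9429, 3.1429, -0.0571, 0.9429, -4.3571, -5.3571, -0.2571
Σ(y_t−ȳ)(y_{t+1}−ȳ) = (18.6776) + (-0.1796) + (-0.0539) + (-4.1082) + (23.3418) + (1.3776) = 39.0553
Denominator Σ(y_t−ȳ)² = 93.8371
r_1 = 39.0553 / 93.8371 = 0.416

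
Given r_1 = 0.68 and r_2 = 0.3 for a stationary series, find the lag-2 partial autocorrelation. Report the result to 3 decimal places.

-0.302

φ_{22} = (r_2 − r_1²) / (1 − r_1²)
r_1² = (0.68)² = 0.4624
Numerator = 0.3 − 0.4624 = -0.1624; denominator = 1 − 0.4624 = 0.5376
φ_{22} = -0.1624 / 0.5376 = -0.302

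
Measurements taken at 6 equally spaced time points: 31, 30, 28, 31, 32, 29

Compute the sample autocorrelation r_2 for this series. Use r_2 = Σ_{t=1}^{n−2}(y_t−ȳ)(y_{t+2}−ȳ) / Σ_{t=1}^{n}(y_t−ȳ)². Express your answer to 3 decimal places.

Mean ȳ = (31 + 30 + 28 + 31 + 32 + 29)/6 = 30.1667
Σ(y_t−ȳ)(y_{t+2}−ȳ) = (-1.8056) + (-0.1389) + (-3.9722) + (-0.9722) = -6.8889
Denominator Σ(y_t−ȳ)² = 10.8333
r_2 = -6.8889 / 10.8333 = -0.636

-0.636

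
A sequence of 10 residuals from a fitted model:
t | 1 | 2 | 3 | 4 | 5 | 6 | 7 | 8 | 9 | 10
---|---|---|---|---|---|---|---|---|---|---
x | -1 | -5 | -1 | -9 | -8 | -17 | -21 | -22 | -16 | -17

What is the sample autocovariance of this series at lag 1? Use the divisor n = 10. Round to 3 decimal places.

Mean x̄ = (-1 − 5 − 1 − 9 − 8 − 17 − 21 − 22 − 16 − 17)/10 = -11.7000
Σ_{t=1}^{9}(x_t−x̄)(x_{t+1}−x̄) = 374.8100
γ_1 = 374.8100 / 10 = 37.481

37.481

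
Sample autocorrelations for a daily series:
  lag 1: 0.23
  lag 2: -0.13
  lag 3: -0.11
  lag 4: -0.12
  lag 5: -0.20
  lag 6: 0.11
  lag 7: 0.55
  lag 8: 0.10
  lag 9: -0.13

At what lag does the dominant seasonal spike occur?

7

The largest autocorrelation is r_7 = 0.55; the remaining lags stay at or below 0.23.
The dominant spike at lag 7 indicates a seasonal period of 7.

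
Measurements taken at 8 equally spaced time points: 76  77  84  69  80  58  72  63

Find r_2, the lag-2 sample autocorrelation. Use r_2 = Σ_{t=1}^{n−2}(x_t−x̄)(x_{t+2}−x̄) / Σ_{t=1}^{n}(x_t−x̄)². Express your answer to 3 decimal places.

Mean x̄ = (76 + 77 + 84 + 69 + 80 + 58 + 72 + 63)/8 = 72.3750
Deviations from mean: 3.6250, 4.6250, 11.6250, -3.3750, 7.6250, -14.3750, -0.3750, -9.3750
Numerator Σ_{t=1}^{6}(x_t−x̄)(x_{t+2}−x̄) = 295.5938
Denominator Σ(x_t−x̄)² = 533.8750
r_2 = 295.5938 / 533.8750 = 0.554

0.554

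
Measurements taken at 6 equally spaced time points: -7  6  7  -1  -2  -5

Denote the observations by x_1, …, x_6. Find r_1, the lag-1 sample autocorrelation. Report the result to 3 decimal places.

0.050

Mean x̄ = (-7 + 6 + 7 − 1 − 2 − 5)/6 = -0.3333
Deviations from mean: -6.6667, 6.3333, 7.3333, -0.6667, -1.6667, -4.6667
Σ(x_t−x̄)(x_{t+1}−x̄) = (-42.2222) + (46.4444) + (-4.8889) + (1.1111) + (7.7778) = 8.2222
Denominator Σ(x_t−x̄)² = 163.3333
r_1 = 8.2222 / 163.3333 = 0.050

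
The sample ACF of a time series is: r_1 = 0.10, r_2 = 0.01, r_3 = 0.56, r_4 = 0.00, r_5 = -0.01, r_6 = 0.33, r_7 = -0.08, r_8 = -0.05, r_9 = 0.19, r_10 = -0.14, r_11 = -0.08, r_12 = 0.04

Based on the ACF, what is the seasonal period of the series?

3

The largest autocorrelation is r_3 = 0.56, with weaker echoes at lags 6 (0.33) and 9 (0.19); the remaining lags stay at or below 0.10.
The dominant spike at lag 3 indicates a seasonal period of 3.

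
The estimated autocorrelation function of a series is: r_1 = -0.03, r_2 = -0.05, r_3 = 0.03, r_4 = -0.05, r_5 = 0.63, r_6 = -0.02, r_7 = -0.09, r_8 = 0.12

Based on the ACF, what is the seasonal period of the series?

5

The largest autocorrelation is r_5 = 0.63; the remaining lags stay at or below 0.12.
The dominant spike at lag 5 indicates a seasonal period of 5.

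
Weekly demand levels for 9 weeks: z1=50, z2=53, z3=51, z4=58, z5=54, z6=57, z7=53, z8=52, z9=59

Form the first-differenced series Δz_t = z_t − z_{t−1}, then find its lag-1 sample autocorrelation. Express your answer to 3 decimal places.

-0.526

First differences Δz: 3, -2, 7, -4, 3, -4, -1, 7
Mean of differences = 1.1250
Numerator Σ(Δz_t−Δz̄)(Δz_{t+1}−Δz̄) = -75.1406
Denominator Σ(Δz_t−Δz̄)² = 142.8750
r_1(Δz) = -75.1406 / 142.8750 = -0.526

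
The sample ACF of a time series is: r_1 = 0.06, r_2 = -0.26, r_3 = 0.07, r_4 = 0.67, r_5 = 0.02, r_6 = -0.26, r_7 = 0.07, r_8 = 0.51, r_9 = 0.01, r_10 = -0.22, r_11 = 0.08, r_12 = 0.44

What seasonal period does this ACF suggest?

The largest autocorrelation is r_4 = 0.67, with weaker echoes at lags 8 (0.51) and 12 (0.44); the remaining lags stay at or below 0.08.
The dominant spike at lag 4 indicates a seasonal period of 4.

4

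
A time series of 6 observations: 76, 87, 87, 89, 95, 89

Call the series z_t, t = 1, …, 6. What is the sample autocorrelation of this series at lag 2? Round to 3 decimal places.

Mean z̄ = (76 + 87 + 87 + 89 + 95 + 89)/6 = 87.1667
Deviations from mean: -11.1667, -0.1667, -0.1667, 1.8333, 7.8333, 1.8333
Σ(z_t−z̄)(z_{t+2}−z̄) = (1.8611) + (-0.3056) + (-1.3056) + (3.3611) = 3.6111
Denominator Σ(z_t−z̄)² = 192.8333
r_2 = 3.6111 / 192.8333 = 0.019

0.019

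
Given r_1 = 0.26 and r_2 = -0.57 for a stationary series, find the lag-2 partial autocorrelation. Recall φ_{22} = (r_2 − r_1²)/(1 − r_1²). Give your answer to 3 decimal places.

φ_{22} = (r_2 − r_1²) / (1 − r_1²)
r_1² = (0.26)² = 0.0676
Numerator = -0.57 − 0.0676 = -0.6376; denominator = 1 − 0.0676 = 0.9324
φ_{22} = -0.6376 / 0.9324 = -0.684

-0.684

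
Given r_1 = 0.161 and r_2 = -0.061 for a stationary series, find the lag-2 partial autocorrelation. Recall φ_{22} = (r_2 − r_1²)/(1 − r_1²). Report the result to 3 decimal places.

-0.089

φ_{22} = (r_2 − r_1²) / (1 − r_1²)
r_1² = (0.161)² = 0.025921
Numerator = -0.061 − 0.0259 = -0.0869; denominator = 1 − 0.0259 = 0.9741
φ_{22} = -0.0869 / 0.9741 = -0.089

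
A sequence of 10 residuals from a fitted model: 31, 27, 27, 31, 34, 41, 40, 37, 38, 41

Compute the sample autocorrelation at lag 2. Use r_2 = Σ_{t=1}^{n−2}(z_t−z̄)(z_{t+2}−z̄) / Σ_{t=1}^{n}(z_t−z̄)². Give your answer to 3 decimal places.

Mean z̄ = (31 + 27 + 27 + 31 + 34 + 41 + 40 + 37 + 38 + 41)/10 = 34.7000
Numerator Σ_{t=1}^{8}(z_t−z̄)(z_{t+2}−z̄) = 81.8200
Denominator Σ(z_t−z̄)² = 270.1000
r_2 = 81.8200 / 270.1000 = 0.303

0.303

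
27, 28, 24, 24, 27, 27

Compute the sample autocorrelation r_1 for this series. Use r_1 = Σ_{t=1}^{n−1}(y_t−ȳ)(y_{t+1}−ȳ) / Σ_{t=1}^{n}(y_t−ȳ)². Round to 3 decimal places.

0.077

Mean ȳ = (27 + 28 + 24 + 24 + 27 + 27)/6 = 26.1667
Deviations from mean: 0.8333, 1.8333, -2.1667, -2.1667, 0.8333, 0.8333
Numerator Σ_{t=1}^{5}(y_t−ȳ)(y_{t+1}−ȳ) = 1.1389
Denominator Σ(y_t−ȳ)² = 14.8333
r_1 = 1.1389 / 14.8333 = 0.077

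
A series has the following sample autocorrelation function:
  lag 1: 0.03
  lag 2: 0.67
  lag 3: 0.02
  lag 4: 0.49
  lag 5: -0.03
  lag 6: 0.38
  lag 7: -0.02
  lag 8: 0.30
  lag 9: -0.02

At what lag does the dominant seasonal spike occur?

2

The largest autocorrelation is r_2 = 0.67, with weaker echoes at lags 4 (0.49), 6 (0.38) and 8 (0.30); the remaining lags stay at or below 0.03.
The dominant spike at lag 2 indicates a seasonal period of 2.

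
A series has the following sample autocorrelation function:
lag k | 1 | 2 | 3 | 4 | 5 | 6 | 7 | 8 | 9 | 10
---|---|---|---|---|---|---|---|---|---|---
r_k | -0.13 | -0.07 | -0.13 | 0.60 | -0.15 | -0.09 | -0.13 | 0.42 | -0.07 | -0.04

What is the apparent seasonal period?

The largest autocorrelation is r_4 = 0.60, with a weaker echo at lag 8 (0.42); the remaining lags stay at or below -0.04.
The dominant spike at lag 4 indicates a seasonal period of 4.

4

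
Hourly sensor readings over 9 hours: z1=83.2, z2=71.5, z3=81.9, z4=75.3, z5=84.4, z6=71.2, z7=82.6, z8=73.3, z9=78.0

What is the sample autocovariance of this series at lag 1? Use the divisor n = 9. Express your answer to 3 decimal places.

-20.419

Mean z̄ = (83.2 + 71.5 + 81.9 + 75.3 + 84.4 + 71.2 + 82.6 + 73.3 + 78.0)/9 = 77.9333
Σ_{t=1}^{8}(z_t−z̄)(z_{t+1}−z̄) = -183.7711
γ_1 = -183.7711 / 9 = -20.419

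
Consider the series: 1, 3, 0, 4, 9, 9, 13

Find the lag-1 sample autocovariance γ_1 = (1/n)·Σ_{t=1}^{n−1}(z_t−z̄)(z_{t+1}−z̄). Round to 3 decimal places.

Mean z̄ = (1 + 3 + 0 + 4 + 9 + 9 + 13)/7 = 5.5714
Σ_{t=1}^{6}(z_t−z̄)(z_{t+1}−z̄) = 66.6735
γ_1 = 66.6735 / 7 = 9.525

9.525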